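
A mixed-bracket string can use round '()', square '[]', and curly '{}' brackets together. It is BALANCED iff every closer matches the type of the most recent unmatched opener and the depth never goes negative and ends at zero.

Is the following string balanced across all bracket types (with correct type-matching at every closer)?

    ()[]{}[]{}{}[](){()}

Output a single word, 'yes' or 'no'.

pos 0: push '('; stack = (
pos 1: ')' matches '('; pop; stack = (empty)
pos 2: push '['; stack = [
pos 3: ']' matches '['; pop; stack = (empty)
pos 4: push '{'; stack = {
pos 5: '}' matches '{'; pop; stack = (empty)
pos 6: push '['; stack = [
pos 7: ']' matches '['; pop; stack = (empty)
pos 8: push '{'; stack = {
pos 9: '}' matches '{'; pop; stack = (empty)
pos 10: push '{'; stack = {
pos 11: '}' matches '{'; pop; stack = (empty)
pos 12: push '['; stack = [
pos 13: ']' matches '['; pop; stack = (empty)
pos 14: push '('; stack = (
pos 15: ')' matches '('; pop; stack = (empty)
pos 16: push '{'; stack = {
pos 17: push '('; stack = {(
pos 18: ')' matches '('; pop; stack = {
pos 19: '}' matches '{'; pop; stack = (empty)
end: stack empty → VALID
Verdict: properly nested → yes

Answer: yes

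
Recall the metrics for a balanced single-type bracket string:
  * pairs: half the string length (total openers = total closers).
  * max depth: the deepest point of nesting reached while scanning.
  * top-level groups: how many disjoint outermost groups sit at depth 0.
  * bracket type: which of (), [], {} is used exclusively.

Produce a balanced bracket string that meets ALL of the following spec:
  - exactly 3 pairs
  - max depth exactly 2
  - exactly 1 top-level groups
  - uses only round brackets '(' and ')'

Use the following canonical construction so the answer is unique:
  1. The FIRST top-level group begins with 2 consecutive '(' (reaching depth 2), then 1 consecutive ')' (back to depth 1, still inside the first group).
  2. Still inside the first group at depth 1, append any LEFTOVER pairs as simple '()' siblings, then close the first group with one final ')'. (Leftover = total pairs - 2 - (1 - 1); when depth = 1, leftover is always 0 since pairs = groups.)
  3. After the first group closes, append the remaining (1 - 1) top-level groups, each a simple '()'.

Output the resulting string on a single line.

Answer: (()())

Derivation:
Spec: pairs=3 depth=2 groups=1
Leftover pairs = 3 - 2 - (1-1) = 1
First group: deep chain of depth 2 + 1 sibling pairs
Remaining 0 groups: simple '()' each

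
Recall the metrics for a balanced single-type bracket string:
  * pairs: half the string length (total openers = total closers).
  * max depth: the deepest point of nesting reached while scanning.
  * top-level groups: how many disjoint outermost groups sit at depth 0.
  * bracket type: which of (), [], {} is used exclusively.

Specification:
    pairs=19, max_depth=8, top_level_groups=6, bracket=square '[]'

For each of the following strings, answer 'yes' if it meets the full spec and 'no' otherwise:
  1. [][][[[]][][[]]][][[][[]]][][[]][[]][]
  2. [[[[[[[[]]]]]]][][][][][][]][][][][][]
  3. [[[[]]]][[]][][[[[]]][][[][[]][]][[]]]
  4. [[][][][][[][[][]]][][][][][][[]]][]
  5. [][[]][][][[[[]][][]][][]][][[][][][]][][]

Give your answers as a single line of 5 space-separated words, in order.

String 1 '[][][[[]][][[]]][][[][[]]][][[]][[]][]': depth seq [1 0 1 0 1 2 3 2 1 2 1 2 3 2 1 0 1 0 1 2 1 2 3 2 1 0 1 0 1 2 1 0 1 2 1 0 1 0]
  -> pairs=19 depth=3 groups=9 -> no
String 2 '[[[[[[[[]]]]]]][][][][][][]][][][][][]': depth seq [1 2 3 4 5 6 7 8 7 6 5 4 3 2 1 2 1 2 1 2 1 2 1 2 1 2 1 0 1 0 1 0 1 0 1 0 1 0]
  -> pairs=19 depth=8 groups=6 -> yes
String 3 '[[[[]]]][[]][][[[[]]][][[][[]][]][[]]]': depth seq [1 2 3 4 3 2 1 0 1 2 1 0 1 0 1 2 3 4 3 2 1 2 1 2 3 2 3 4 3 2 3 2 1 2 3 2 1 0]
  -> pairs=19 depth=4 groups=4 -> no
String 4 '[[][][][][[][[][]]][][][][][][[]]][]': depth seq [1 2 1 2 1 2 1 2 1 2 3 2 3 4 3 4 3 2 1 2 1 2 1 2 1 2 1 2 1 2 3 2 1 0 1 0]
  -> pairs=18 depth=4 groups=2 -> no
String 5 '[][[]][][][[[[]][][]][][]][][[][][][]][][]': depth seq [1 0 1 2 1 0 1 0 1 0 1 2 3 4 3 2 3 2 3 2 1 2 1 2 1 0 1 0 1 2 1 2 1 2 1 2 1 0 1 0 1 0]
  -> pairs=21 depth=4 groups=9 -> no

Answer: no yes no no no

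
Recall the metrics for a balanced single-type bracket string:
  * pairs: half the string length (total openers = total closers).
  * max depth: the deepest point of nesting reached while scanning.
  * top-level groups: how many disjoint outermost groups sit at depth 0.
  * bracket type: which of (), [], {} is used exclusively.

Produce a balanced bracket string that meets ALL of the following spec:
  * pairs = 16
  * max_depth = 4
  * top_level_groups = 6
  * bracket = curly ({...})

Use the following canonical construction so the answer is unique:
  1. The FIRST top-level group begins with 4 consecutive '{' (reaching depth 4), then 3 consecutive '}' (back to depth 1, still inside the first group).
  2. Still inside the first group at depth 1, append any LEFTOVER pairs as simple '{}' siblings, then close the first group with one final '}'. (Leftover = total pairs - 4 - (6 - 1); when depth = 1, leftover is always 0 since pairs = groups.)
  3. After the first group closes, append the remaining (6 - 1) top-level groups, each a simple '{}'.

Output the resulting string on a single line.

Spec: pairs=16 depth=4 groups=6
Leftover pairs = 16 - 4 - (6-1) = 7
First group: deep chain of depth 4 + 7 sibling pairs
Remaining 5 groups: simple '{}' each

Answer: {{{{}}}{}{}{}{}{}{}{}}{}{}{}{}{}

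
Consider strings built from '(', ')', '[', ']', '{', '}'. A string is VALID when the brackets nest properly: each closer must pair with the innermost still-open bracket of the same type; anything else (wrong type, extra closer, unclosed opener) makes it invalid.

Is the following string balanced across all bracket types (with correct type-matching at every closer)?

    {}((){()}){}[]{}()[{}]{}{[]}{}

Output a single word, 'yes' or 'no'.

Answer: yes

Derivation:
pos 0: push '{'; stack = {
pos 1: '}' matches '{'; pop; stack = (empty)
pos 2: push '('; stack = (
pos 3: push '('; stack = ((
pos 4: ')' matches '('; pop; stack = (
pos 5: push '{'; stack = ({
pos 6: push '('; stack = ({(
pos 7: ')' matches '('; pop; stack = ({
pos 8: '}' matches '{'; pop; stack = (
pos 9: ')' matches '('; pop; stack = (empty)
pos 10: push '{'; stack = {
pos 11: '}' matches '{'; pop; stack = (empty)
pos 12: push '['; stack = [
pos 13: ']' matches '['; pop; stack = (empty)
pos 14: push '{'; stack = {
pos 15: '}' matches '{'; pop; stack = (empty)
pos 16: push '('; stack = (
pos 17: ')' matches '('; pop; stack = (empty)
pos 18: push '['; stack = [
pos 19: push '{'; stack = [{
pos 20: '}' matches '{'; pop; stack = [
pos 21: ']' matches '['; pop; stack = (empty)
pos 22: push '{'; stack = {
pos 23: '}' matches '{'; pop; stack = (empty)
pos 24: push '{'; stack = {
pos 25: push '['; stack = {[
pos 26: ']' matches '['; pop; stack = {
pos 27: '}' matches '{'; pop; stack = (empty)
pos 28: push '{'; stack = {
pos 29: '}' matches '{'; pop; stack = (empty)
end: stack empty → VALID
Verdict: properly nested → yes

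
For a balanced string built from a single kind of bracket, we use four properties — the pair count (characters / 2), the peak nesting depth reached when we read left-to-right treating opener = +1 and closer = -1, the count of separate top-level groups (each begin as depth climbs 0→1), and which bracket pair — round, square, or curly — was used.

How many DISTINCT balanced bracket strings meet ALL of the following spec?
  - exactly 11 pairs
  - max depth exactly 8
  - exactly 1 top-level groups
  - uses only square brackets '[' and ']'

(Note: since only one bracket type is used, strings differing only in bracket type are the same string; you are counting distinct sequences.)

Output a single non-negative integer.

Spec: pairs=11 depth=8 groups=1
Count(depth <= 8) = 16645
Count(depth <= 7) = 16016
Count(depth == 8) = 16645 - 16016 = 629

Answer: 629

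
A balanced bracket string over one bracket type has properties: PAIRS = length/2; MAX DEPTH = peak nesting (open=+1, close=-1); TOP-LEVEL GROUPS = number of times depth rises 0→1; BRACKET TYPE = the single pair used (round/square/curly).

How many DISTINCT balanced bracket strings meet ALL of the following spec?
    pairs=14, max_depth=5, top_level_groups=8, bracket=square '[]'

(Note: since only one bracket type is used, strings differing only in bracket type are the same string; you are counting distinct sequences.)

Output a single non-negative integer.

Answer: 936

Derivation:
Spec: pairs=14 depth=5 groups=8
Count(depth <= 5) = 15368
Count(depth <= 4) = 14432
Count(depth == 5) = 15368 - 14432 = 936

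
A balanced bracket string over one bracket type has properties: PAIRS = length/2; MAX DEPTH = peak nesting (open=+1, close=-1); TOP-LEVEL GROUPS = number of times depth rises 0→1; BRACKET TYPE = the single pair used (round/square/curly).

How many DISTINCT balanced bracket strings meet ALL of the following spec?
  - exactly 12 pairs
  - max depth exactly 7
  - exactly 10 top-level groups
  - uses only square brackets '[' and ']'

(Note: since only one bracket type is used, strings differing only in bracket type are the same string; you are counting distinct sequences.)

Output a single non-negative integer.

Answer: 0

Derivation:
Spec: pairs=12 depth=7 groups=10
Count(depth <= 7) = 65
Count(depth <= 6) = 65
Count(depth == 7) = 65 - 65 = 0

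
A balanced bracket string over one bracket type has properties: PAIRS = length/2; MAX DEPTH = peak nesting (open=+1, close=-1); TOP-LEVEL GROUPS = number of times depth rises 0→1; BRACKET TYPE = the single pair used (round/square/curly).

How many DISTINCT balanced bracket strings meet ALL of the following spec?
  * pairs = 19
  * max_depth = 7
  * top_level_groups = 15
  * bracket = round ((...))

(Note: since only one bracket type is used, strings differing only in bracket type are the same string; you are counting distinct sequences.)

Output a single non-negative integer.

Answer: 0

Derivation:
Spec: pairs=19 depth=7 groups=15
Count(depth <= 7) = 5775
Count(depth <= 6) = 5775
Count(depth == 7) = 5775 - 5775 = 0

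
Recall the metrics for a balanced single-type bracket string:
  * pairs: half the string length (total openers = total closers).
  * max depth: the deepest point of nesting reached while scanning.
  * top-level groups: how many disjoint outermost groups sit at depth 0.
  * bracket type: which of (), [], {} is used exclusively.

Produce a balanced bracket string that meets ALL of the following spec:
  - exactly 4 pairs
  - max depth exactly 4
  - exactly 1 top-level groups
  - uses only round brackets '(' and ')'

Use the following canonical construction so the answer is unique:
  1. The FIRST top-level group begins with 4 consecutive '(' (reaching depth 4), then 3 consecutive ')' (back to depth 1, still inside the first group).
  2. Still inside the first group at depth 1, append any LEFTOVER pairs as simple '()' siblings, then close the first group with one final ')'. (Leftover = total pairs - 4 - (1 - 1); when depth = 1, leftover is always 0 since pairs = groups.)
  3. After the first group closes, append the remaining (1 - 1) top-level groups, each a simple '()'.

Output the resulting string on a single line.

Answer: (((())))

Derivation:
Spec: pairs=4 depth=4 groups=1
Leftover pairs = 4 - 4 - (1-1) = 0
First group: deep chain of depth 4 + 0 sibling pairs
Remaining 0 groups: simple '()' each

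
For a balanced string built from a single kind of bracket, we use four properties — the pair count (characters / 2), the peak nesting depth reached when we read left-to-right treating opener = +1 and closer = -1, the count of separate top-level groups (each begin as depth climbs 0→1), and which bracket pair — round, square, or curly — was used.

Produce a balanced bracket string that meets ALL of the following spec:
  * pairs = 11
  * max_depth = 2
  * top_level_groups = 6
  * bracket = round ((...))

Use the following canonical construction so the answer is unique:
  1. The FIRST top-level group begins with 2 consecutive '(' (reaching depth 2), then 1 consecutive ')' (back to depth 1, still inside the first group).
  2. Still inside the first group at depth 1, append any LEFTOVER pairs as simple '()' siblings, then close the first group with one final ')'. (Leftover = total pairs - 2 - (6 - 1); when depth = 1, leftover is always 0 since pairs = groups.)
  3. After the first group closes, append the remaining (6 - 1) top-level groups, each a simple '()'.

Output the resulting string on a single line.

Answer: (()()()()())()()()()()

Derivation:
Spec: pairs=11 depth=2 groups=6
Leftover pairs = 11 - 2 - (6-1) = 4
First group: deep chain of depth 2 + 4 sibling pairs
Remaining 5 groups: simple '()' each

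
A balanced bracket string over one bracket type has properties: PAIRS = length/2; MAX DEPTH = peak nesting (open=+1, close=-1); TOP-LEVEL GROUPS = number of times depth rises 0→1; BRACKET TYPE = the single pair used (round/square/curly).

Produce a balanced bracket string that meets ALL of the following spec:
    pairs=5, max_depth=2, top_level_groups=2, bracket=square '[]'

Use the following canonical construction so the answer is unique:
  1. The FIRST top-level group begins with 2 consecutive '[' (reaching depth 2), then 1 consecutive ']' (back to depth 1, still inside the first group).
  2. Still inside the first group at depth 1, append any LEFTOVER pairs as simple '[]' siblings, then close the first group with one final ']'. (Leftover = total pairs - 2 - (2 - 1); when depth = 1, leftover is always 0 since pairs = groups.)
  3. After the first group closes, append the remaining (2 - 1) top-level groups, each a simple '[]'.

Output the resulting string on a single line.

Answer: [[][][]][]

Derivation:
Spec: pairs=5 depth=2 groups=2
Leftover pairs = 5 - 2 - (2-1) = 2
First group: deep chain of depth 2 + 2 sibling pairs
Remaining 1 groups: simple '[]' each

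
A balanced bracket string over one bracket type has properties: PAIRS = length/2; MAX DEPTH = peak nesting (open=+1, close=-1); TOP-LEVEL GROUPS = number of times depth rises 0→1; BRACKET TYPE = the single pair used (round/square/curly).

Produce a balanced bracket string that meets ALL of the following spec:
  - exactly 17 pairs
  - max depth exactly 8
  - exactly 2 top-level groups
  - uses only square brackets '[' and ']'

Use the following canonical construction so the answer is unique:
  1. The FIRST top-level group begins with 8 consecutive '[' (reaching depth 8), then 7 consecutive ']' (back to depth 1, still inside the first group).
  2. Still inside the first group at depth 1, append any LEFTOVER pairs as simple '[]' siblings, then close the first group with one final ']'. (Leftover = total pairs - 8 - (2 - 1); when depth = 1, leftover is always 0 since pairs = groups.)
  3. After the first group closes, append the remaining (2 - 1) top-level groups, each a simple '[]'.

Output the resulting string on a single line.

Answer: [[[[[[[[]]]]]]][][][][][][][][]][]

Derivation:
Spec: pairs=17 depth=8 groups=2
Leftover pairs = 17 - 8 - (2-1) = 8
First group: deep chain of depth 8 + 8 sibling pairs
Remaining 1 groups: simple '[]' each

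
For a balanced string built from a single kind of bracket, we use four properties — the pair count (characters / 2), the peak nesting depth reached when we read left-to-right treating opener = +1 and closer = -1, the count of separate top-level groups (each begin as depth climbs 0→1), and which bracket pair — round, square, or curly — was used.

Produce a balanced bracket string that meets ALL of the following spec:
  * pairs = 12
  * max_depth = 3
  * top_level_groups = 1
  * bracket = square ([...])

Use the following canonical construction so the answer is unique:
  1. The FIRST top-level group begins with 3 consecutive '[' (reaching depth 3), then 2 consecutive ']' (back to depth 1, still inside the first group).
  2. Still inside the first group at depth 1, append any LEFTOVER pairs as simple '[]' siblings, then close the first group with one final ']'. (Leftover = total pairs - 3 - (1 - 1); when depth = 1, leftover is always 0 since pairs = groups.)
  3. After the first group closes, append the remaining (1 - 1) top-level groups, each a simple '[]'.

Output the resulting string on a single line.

Answer: [[[]][][][][][][][][][]]

Derivation:
Spec: pairs=12 depth=3 groups=1
Leftover pairs = 12 - 3 - (1-1) = 9
First group: deep chain of depth 3 + 9 sibling pairs
Remaining 0 groups: simple '[]' each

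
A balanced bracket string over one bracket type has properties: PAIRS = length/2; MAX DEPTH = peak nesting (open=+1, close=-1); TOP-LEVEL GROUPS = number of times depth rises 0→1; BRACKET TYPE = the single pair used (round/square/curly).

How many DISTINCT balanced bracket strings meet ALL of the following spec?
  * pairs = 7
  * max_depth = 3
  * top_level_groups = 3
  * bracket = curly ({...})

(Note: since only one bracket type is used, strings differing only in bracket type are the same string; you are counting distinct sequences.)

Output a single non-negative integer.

Spec: pairs=7 depth=3 groups=3
Count(depth <= 3) = 66
Count(depth <= 2) = 15
Count(depth == 3) = 66 - 15 = 51

Answer: 51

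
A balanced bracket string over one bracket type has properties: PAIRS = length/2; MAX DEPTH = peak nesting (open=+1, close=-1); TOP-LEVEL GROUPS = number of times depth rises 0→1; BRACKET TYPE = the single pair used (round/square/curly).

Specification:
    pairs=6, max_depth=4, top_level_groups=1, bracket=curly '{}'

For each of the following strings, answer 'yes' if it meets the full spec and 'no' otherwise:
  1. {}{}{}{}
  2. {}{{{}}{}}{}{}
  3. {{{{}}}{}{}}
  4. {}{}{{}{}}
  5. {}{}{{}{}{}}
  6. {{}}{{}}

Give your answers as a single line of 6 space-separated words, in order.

Answer: no no yes no no no

Derivation:
String 1 '{}{}{}{}': depth seq [1 0 1 0 1 0 1 0]
  -> pairs=4 depth=1 groups=4 -> no
String 2 '{}{{{}}{}}{}{}': depth seq [1 0 1 2 3 2 1 2 1 0 1 0 1 0]
  -> pairs=7 depth=3 groups=4 -> no
String 3 '{{{{}}}{}{}}': depth seq [1 2 3 4 3 2 1 2 1 2 1 0]
  -> pairs=6 depth=4 groups=1 -> yes
String 4 '{}{}{{}{}}': depth seq [1 0 1 0 1 2 1 2 1 0]
  -> pairs=5 depth=2 groups=3 -> no
String 5 '{}{}{{}{}{}}': depth seq [1 0 1 0 1 2 1 2 1 2 1 0]
  -> pairs=6 depth=2 groups=3 -> no
String 6 '{{}}{{}}': depth seq [1 2 1 0 1 2 1 0]
  -> pairs=4 depth=2 groups=2 -> no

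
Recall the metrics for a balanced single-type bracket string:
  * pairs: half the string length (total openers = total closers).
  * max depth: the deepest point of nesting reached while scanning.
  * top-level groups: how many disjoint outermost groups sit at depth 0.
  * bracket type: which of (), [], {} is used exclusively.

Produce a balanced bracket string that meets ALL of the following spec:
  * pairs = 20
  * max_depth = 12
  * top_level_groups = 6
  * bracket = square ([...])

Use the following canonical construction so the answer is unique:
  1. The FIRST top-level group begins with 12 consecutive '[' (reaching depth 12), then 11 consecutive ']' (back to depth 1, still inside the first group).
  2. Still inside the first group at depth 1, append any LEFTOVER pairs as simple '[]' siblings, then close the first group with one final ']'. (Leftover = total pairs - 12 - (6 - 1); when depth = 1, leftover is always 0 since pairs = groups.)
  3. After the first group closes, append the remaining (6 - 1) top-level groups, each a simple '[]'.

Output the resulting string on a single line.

Spec: pairs=20 depth=12 groups=6
Leftover pairs = 20 - 12 - (6-1) = 3
First group: deep chain of depth 12 + 3 sibling pairs
Remaining 5 groups: simple '[]' each

Answer: [[[[[[[[[[[[]]]]]]]]]]][][][]][][][][][]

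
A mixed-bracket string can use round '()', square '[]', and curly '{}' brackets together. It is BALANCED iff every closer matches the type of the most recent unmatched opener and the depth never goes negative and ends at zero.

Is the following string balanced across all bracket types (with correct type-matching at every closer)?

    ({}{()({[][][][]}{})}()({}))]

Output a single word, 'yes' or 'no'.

pos 0: push '('; stack = (
pos 1: push '{'; stack = ({
pos 2: '}' matches '{'; pop; stack = (
pos 3: push '{'; stack = ({
pos 4: push '('; stack = ({(
pos 5: ')' matches '('; pop; stack = ({
pos 6: push '('; stack = ({(
pos 7: push '{'; stack = ({({
pos 8: push '['; stack = ({({[
pos 9: ']' matches '['; pop; stack = ({({
pos 10: push '['; stack = ({({[
pos 11: ']' matches '['; pop; stack = ({({
pos 12: push '['; stack = ({({[
pos 13: ']' matches '['; pop; stack = ({({
pos 14: push '['; stack = ({({[
pos 15: ']' matches '['; pop; stack = ({({
pos 16: '}' matches '{'; pop; stack = ({(
pos 17: push '{'; stack = ({({
pos 18: '}' matches '{'; pop; stack = ({(
pos 19: ')' matches '('; pop; stack = ({
pos 20: '}' matches '{'; pop; stack = (
pos 21: push '('; stack = ((
pos 22: ')' matches '('; pop; stack = (
pos 23: push '('; stack = ((
pos 24: push '{'; stack = (({
pos 25: '}' matches '{'; pop; stack = ((
pos 26: ')' matches '('; pop; stack = (
pos 27: ')' matches '('; pop; stack = (empty)
pos 28: saw closer ']' but stack is empty → INVALID
Verdict: unmatched closer ']' at position 28 → no

Answer: no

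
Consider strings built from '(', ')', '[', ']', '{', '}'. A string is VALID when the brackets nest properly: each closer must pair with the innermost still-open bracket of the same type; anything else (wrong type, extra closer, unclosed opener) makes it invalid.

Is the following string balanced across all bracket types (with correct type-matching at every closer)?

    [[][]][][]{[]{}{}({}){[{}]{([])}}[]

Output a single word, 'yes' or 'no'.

pos 0: push '['; stack = [
pos 1: push '['; stack = [[
pos 2: ']' matches '['; pop; stack = [
pos 3: push '['; stack = [[
pos 4: ']' matches '['; pop; stack = [
pos 5: ']' matches '['; pop; stack = (empty)
pos 6: push '['; stack = [
pos 7: ']' matches '['; pop; stack = (empty)
pos 8: push '['; stack = [
pos 9: ']' matches '['; pop; stack = (empty)
pos 10: push '{'; stack = {
pos 11: push '['; stack = {[
pos 12: ']' matches '['; pop; stack = {
pos 13: push '{'; stack = {{
pos 14: '}' matches '{'; pop; stack = {
pos 15: push '{'; stack = {{
pos 16: '}' matches '{'; pop; stack = {
pos 17: push '('; stack = {(
pos 18: push '{'; stack = {({
pos 19: '}' matches '{'; pop; stack = {(
pos 20: ')' matches '('; pop; stack = {
pos 21: push '{'; stack = {{
pos 22: push '['; stack = {{[
pos 23: push '{'; stack = {{[{
pos 24: '}' matches '{'; pop; stack = {{[
pos 25: ']' matches '['; pop; stack = {{
pos 26: push '{'; stack = {{{
pos 27: push '('; stack = {{{(
pos 28: push '['; stack = {{{([
pos 29: ']' matches '['; pop; stack = {{{(
pos 30: ')' matches '('; pop; stack = {{{
pos 31: '}' matches '{'; pop; stack = {{
pos 32: '}' matches '{'; pop; stack = {
pos 33: push '['; stack = {[
pos 34: ']' matches '['; pop; stack = {
end: stack still non-empty ({) → INVALID
Verdict: unclosed openers at end: { → no

Answer: no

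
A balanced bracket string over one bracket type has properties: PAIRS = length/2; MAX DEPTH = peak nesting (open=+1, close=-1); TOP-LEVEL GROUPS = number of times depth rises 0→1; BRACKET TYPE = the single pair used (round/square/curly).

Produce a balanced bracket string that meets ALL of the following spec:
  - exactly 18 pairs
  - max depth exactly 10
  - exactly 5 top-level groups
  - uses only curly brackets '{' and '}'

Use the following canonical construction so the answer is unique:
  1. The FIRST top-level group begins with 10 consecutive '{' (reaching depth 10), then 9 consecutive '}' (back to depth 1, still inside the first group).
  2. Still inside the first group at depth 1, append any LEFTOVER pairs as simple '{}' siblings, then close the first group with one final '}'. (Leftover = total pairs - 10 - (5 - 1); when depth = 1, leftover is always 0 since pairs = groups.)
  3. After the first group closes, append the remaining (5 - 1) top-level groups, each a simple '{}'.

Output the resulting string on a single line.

Answer: {{{{{{{{{{}}}}}}}}}{}{}{}{}}{}{}{}{}

Derivation:
Spec: pairs=18 depth=10 groups=5
Leftover pairs = 18 - 10 - (5-1) = 4
First group: deep chain of depth 10 + 4 sibling pairs
Remaining 4 groups: simple '{}' each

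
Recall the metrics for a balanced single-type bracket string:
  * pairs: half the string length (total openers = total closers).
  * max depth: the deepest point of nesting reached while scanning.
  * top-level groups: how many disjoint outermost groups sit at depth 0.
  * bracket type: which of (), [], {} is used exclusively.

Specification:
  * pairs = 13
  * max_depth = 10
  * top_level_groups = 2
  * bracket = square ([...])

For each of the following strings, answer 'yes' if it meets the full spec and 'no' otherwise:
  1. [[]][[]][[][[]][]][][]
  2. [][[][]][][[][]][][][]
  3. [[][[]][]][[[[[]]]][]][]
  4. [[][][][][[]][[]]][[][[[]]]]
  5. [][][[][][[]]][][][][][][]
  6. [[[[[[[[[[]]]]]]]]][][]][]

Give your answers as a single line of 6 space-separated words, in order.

String 1 '[[]][[]][[][[]][]][][]': depth seq [1 2 1 0 1 2 1 0 1 2 1 2 3 2 1 2 1 0 1 0 1 0]
  -> pairs=11 depth=3 groups=5 -> no
String 2 '[][[][]][][[][]][][][]': depth seq [1 0 1 2 1 2 1 0 1 0 1 2 1 2 1 0 1 0 1 0 1 0]
  -> pairs=11 depth=2 groups=7 -> no
String 3 '[[][[]][]][[[[[]]]][]][]': depth seq [1 2 1 2 3 2 1 2 1 0 1 2 3 4 5 4 3 2 1 2 1 0 1 0]
  -> pairs=12 depth=5 groups=3 -> no
String 4 '[[][][][][[]][[]]][[][[[]]]]': depth seq [1 2 1 2 1 2 1 2 1 2 3 2 1 2 3 2 1 0 1 2 1 2 3 4 3 2 1 0]
  -> pairs=14 depth=4 groups=2 -> no
String 5 '[][][[][][[]]][][][][][][]': depth seq [1 0 1 0 1 2 1 2 1 2 3 2 1 0 1 0 1 0 1 0 1 0 1 0 1 0]
  -> pairs=13 depth=3 groups=9 -> no
String 6 '[[[[[[[[[[]]]]]]]]][][]][]': depth seq [1 2 3 4 5 6 7 8 9 10 9 8 7 6 5 4 3 2 1 2 1 2 1 0 1 0]
  -> pairs=13 depth=10 groups=2 -> yes

Answer: no no no no no yes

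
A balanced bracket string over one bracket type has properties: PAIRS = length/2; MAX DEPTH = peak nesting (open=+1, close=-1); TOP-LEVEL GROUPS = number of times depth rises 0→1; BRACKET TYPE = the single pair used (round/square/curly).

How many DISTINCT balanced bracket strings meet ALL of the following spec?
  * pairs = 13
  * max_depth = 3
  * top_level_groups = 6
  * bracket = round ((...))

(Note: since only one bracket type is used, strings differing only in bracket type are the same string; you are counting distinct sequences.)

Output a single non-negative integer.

Answer: 10044

Derivation:
Spec: pairs=13 depth=3 groups=6
Count(depth <= 3) = 10836
Count(depth <= 2) = 792
Count(depth == 3) = 10836 - 792 = 10044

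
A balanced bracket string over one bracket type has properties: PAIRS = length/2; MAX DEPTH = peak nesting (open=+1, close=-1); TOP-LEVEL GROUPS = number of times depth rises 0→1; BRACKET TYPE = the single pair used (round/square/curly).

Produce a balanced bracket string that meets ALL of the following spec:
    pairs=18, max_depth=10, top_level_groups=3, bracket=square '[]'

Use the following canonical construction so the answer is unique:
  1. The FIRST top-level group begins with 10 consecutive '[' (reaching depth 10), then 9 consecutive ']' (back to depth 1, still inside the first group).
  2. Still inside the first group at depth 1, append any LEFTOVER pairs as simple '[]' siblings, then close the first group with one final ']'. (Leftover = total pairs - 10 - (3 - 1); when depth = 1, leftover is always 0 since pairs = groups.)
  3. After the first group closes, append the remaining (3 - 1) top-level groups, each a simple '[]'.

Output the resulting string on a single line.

Answer: [[[[[[[[[[]]]]]]]]][][][][][][]][][]

Derivation:
Spec: pairs=18 depth=10 groups=3
Leftover pairs = 18 - 10 - (3-1) = 6
First group: deep chain of depth 10 + 6 sibling pairs
Remaining 2 groups: simple '[]' each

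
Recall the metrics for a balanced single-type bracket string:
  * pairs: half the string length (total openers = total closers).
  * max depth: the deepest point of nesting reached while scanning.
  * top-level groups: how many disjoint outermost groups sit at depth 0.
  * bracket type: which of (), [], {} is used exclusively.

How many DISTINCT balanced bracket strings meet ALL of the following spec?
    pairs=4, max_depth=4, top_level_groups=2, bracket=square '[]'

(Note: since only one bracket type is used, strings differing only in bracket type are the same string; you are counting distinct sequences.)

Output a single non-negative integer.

Spec: pairs=4 depth=4 groups=2
Count(depth <= 4) = 5
Count(depth <= 3) = 5
Count(depth == 4) = 5 - 5 = 0

Answer: 0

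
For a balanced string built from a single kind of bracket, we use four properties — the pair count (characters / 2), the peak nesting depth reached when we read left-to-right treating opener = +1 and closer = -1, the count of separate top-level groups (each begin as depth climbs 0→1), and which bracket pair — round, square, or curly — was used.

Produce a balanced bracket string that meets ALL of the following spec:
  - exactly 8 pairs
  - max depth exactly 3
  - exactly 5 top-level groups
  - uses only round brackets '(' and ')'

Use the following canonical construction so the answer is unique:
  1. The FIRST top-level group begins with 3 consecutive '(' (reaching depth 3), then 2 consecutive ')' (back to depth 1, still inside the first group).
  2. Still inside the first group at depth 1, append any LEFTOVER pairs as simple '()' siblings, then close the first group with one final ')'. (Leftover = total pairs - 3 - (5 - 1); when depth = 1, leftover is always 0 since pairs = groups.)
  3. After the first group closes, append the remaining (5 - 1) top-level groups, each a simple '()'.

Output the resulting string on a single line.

Spec: pairs=8 depth=3 groups=5
Leftover pairs = 8 - 3 - (5-1) = 1
First group: deep chain of depth 3 + 1 sibling pairs
Remaining 4 groups: simple '()' each

Answer: ((())())()()()()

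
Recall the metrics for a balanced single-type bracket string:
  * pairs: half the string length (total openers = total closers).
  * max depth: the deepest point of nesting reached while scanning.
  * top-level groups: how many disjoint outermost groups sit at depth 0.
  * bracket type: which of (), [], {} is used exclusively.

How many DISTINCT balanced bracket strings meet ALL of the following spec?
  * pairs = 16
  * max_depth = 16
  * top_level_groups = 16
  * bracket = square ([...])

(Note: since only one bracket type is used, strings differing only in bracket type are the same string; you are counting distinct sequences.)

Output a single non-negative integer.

Spec: pairs=16 depth=16 groups=16
Count(depth <= 16) = 1
Count(depth <= 15) = 1
Count(depth == 16) = 1 - 1 = 0

Answer: 0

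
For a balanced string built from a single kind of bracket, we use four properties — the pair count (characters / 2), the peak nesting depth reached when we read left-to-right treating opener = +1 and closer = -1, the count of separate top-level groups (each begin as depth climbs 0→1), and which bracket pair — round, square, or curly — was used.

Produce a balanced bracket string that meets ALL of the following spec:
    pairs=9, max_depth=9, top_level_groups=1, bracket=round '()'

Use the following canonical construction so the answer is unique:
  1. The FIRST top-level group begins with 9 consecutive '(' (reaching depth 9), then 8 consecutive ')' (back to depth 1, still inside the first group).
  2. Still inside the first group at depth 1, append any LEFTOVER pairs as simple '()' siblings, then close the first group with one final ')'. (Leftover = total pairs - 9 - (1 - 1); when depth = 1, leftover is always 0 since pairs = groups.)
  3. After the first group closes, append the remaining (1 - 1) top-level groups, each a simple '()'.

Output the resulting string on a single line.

Answer: ((((((((()))))))))

Derivation:
Spec: pairs=9 depth=9 groups=1
Leftover pairs = 9 - 9 - (1-1) = 0
First group: deep chain of depth 9 + 0 sibling pairs
Remaining 0 groups: simple '()' each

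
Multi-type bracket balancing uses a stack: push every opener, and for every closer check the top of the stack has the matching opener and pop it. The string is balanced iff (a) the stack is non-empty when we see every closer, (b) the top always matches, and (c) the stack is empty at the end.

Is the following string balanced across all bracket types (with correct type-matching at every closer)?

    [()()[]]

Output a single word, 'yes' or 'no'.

Answer: yes

Derivation:
pos 0: push '['; stack = [
pos 1: push '('; stack = [(
pos 2: ')' matches '('; pop; stack = [
pos 3: push '('; stack = [(
pos 4: ')' matches '('; pop; stack = [
pos 5: push '['; stack = [[
pos 6: ']' matches '['; pop; stack = [
pos 7: ']' matches '['; pop; stack = (empty)
end: stack empty → VALID
Verdict: properly nested → yes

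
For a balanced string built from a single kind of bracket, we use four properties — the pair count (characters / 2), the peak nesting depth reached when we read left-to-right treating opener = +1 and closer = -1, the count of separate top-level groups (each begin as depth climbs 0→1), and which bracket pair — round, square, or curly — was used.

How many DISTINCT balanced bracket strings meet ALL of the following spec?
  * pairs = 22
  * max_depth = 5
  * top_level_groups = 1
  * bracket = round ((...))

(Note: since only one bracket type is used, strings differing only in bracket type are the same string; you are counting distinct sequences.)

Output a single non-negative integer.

Answer: 1577812060

Derivation:
Spec: pairs=22 depth=5 groups=1
Count(depth <= 5) = 1743392201
Count(depth <= 4) = 165580141
Count(depth == 5) = 1743392201 - 165580141 = 1577812060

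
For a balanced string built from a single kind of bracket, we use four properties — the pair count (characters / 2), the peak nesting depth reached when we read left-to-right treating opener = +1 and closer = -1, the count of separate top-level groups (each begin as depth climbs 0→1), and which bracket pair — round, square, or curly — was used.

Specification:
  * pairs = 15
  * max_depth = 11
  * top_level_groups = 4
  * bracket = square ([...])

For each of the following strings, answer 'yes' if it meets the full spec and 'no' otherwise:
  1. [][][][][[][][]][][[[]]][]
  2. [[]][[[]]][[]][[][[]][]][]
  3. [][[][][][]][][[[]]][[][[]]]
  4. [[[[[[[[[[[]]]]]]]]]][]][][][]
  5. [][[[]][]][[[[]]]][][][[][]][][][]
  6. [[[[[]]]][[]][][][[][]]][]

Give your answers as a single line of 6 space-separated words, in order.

Answer: no no no yes no no

Derivation:
String 1 '[][][][][[][][]][][[[]]][]': depth seq [1 0 1 0 1 0 1 0 1 2 1 2 1 2 1 0 1 0 1 2 3 2 1 0 1 0]
  -> pairs=13 depth=3 groups=8 -> no
String 2 '[[]][[[]]][[]][[][[]][]][]': depth seq [1 2 1 0 1 2 3 2 1 0 1 2 1 0 1 2 1 2 3 2 1 2 1 0 1 0]
  -> pairs=13 depth=3 groups=5 -> no
String 3 '[][[][][][]][][[[]]][[][[]]]': depth seq [1 0 1 2 1 2 1 2 1 2 1 0 1 0 1 2 3 2 1 0 1 2 1 2 3 2 1 0]
  -> pairs=14 depth=3 groups=5 -> no
String 4 '[[[[[[[[[[[]]]]]]]]]][]][][][]': depth seq [1 2 3 4 5 6 7 8 9 10 11 10 9 8 7 6 5 4 3 2 1 2 1 0 1 0 1 0 1 0]
  -> pairs=15 depth=11 groups=4 -> yes
String 5 '[][[[]][]][[[[]]]][][][[][]][][][]': depth seq [1 0 1 2 3 2 1 2 1 0 1 2 3 4 3 2 1 0 1 0 1 0 1 2 1 2 1 0 1 0 1 0 1 0]
  -> pairs=17 depth=4 groups=9 -> no
String 6 '[[[[[]]]][[]][][][[][]]][]': depth seq [1 2 3 4 5 4 3 2 1 2 3 2 1 2 1 2 1 2 3 2 3 2 1 0 1 0]
  -> pairs=13 depth=5 groups=2 -> no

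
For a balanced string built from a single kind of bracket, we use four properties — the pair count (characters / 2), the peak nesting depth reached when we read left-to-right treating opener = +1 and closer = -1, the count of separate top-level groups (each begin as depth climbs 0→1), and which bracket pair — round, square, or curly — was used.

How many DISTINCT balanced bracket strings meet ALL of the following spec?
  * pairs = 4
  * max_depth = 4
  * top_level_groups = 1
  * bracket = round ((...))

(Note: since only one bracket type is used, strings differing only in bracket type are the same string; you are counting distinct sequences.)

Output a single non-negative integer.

Answer: 1

Derivation:
Spec: pairs=4 depth=4 groups=1
Count(depth <= 4) = 5
Count(depth <= 3) = 4
Count(depth == 4) = 5 - 4 = 1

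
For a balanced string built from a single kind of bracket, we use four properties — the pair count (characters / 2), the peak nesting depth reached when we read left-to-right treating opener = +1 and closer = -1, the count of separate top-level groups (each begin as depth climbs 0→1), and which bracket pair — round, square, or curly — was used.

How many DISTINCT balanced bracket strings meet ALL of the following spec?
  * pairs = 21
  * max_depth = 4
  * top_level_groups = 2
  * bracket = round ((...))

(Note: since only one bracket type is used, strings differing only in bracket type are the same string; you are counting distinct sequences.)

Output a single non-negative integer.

Spec: pairs=21 depth=4 groups=2
Count(depth <= 4) = 174474790
Count(depth <= 3) = 2883584
Count(depth == 4) = 174474790 - 2883584 = 171591206

Answer: 171591206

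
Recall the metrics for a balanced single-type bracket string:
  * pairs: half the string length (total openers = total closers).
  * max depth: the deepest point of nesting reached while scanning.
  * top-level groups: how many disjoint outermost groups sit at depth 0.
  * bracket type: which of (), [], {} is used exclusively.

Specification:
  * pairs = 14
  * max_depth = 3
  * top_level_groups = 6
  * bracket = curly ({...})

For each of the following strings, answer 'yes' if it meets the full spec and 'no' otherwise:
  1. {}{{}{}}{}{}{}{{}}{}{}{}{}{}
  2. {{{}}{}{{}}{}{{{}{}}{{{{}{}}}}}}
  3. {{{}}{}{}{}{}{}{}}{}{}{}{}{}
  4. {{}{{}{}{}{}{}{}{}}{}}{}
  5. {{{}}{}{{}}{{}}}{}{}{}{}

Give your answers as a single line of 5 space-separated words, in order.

Answer: no no yes no no

Derivation:
String 1 '{}{{}{}}{}{}{}{{}}{}{}{}{}{}': depth seq [1 0 1 2 1 2 1 0 1 0 1 0 1 0 1 2 1 0 1 0 1 0 1 0 1 0 1 0]
  -> pairs=14 depth=2 groups=11 -> no
String 2 '{{{}}{}{{}}{}{{{}{}}{{{{}{}}}}}}': depth seq [1 2 3 2 1 2 1 2 3 2 1 2 1 2 3 4 3 4 3 2 3 4 5 6 5 6 5 4 3 2 1 0]
  -> pairs=16 depth=6 groups=1 -> no
String 3 '{{{}}{}{}{}{}{}{}}{}{}{}{}{}': depth seq [1 2 3 2 1 2 1 2 1 2 1 2 1 2 1 2 1 0 1 0 1 0 1 0 1 0 1 0]
  -> pairs=14 depth=3 groups=6 -> yes
String 4 '{{}{{}{}{}{}{}{}{}}{}}{}': depth seq [1 2 1 2 3 2 3 2 3 2 3 2 3 2 3 2 3 2 1 2 1 0 1 0]
  -> pairs=12 depth=3 groups=2 -> no
String 5 '{{{}}{}{{}}{{}}}{}{}{}{}': depth seq [1 2 3 2 1 2 1 2 3 2 1 2 3 2 1 0 1 0 1 0 1 0 1 0]
  -> pairs=12 depth=3 groups=5 -> no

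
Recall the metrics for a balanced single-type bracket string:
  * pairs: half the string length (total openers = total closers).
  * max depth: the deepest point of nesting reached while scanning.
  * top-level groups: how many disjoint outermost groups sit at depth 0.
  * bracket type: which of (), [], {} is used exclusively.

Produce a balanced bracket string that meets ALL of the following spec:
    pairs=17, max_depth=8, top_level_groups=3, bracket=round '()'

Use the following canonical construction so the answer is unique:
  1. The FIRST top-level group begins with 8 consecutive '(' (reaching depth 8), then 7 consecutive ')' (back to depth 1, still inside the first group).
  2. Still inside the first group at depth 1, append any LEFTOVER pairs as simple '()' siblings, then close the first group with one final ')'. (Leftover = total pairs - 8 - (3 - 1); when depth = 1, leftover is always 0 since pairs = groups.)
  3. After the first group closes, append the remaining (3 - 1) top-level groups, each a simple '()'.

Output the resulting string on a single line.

Answer: (((((((()))))))()()()()()()())()()

Derivation:
Spec: pairs=17 depth=8 groups=3
Leftover pairs = 17 - 8 - (3-1) = 7
First group: deep chain of depth 8 + 7 sibling pairs
Remaining 2 groups: simple '()' each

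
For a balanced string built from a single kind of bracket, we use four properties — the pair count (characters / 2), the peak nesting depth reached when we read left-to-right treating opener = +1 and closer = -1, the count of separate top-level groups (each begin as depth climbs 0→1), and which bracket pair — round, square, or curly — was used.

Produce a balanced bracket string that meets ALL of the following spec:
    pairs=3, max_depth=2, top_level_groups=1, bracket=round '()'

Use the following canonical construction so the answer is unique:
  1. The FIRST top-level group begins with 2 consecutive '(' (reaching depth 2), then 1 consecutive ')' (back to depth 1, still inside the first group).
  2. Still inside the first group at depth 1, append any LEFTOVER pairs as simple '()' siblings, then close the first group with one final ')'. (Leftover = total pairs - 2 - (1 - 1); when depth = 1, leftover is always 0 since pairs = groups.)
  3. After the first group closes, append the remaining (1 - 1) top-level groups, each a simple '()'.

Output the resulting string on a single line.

Answer: (()())

Derivation:
Spec: pairs=3 depth=2 groups=1
Leftover pairs = 3 - 2 - (1-1) = 1
First group: deep chain of depth 2 + 1 sibling pairs
Remaining 0 groups: simple '()' each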